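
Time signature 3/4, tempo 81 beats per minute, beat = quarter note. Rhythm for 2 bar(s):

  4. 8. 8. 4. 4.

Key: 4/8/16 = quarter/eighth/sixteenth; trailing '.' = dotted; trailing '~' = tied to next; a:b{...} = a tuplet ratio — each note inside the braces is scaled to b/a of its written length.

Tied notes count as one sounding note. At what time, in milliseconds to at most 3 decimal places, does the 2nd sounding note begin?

1. 0.0ms @ 0 + 1111.111ms (3/2)
2. 1111.111ms @ 3/2 + 555.556ms (3/4)
3. 1666.667ms @ 9/4 + 555.556ms (3/4)
4. 2222.222ms @ 3 + 1111.111ms (3/2)
5. 3333.333ms @ 9/2 + 1111.111ms (3/2)

note 2 onset = 3/2b = 1111.111ms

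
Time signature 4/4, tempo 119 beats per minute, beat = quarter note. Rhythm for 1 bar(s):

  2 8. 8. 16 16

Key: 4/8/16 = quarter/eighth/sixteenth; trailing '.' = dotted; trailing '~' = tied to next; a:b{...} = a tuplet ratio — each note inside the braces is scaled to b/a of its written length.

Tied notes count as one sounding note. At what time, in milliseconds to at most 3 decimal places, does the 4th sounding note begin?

1. 0.0ms @ 0 + 1008.403ms (2)
2. 1008.403ms @ 2 + 378.151ms (3/4)
3. 1386.555ms @ 11/4 + 378.151ms (3/4)
4. 1764.706ms @ 7/2 + 126.05ms (1/4)
5. 1890.756ms @ 15/4 + 126.05ms (1/4)

note 4 onset = 7/2b = 1764.706ms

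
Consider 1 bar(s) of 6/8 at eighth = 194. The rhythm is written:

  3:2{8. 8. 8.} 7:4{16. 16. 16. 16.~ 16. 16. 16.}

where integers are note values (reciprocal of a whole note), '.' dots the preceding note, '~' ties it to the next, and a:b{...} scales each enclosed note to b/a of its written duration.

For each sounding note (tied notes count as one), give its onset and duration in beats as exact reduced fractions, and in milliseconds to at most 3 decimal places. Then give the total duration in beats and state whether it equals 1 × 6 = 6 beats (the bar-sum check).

1) 0.0ms=0b +309.278ms=1b
2) 309.278ms=1b +309.278ms=1b
3) 618.557ms=2b +309.278ms=1b
4) 927.835ms=3b +132.548ms=3/7b
5) 1060.383ms=24/7b +132.548ms=3/7b
6) 1192.931ms=27/7b +132.548ms=3/7b
7) 1325.479ms=30/7b +265.096ms=6/7b
8) 1590.574ms=36/7b +132.548ms=3/7b
9) 1723.122ms=39/7b +132.548ms=3/7b
Σ=6b of 6 (194bpm 6/8) — PASS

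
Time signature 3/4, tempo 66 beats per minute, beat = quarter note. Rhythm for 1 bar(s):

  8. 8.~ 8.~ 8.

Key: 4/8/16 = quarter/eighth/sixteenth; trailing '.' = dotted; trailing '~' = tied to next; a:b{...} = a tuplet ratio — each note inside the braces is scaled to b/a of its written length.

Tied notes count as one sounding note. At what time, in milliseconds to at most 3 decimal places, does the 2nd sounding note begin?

note 2 onset = 3/4b = 681.818ms

1. 0.0ms @ 0 + 681.818ms (3/4)
2. 681.818ms @ 3/4 + 2045.455ms (9/4)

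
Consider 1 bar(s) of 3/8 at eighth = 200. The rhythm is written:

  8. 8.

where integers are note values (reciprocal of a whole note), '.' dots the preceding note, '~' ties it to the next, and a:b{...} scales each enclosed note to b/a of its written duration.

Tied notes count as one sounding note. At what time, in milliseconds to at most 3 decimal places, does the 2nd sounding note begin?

1. 0.0ms @ 0 + 450.0ms (3/2)
2. 450.0ms @ 3/2 + 450.0ms (3/2)

note 2 onset = 3/2b = 450.0ms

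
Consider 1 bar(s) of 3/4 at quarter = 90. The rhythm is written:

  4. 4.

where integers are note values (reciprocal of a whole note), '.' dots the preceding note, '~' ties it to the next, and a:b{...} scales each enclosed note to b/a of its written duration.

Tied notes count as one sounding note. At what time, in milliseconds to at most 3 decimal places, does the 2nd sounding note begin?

1. 0.0ms @ 0 + 1000.0ms (3/2)
2. 1000.0ms @ 3/2 + 1000.0ms (3/2)

note 2 onset = 3/2b = 1000.0ms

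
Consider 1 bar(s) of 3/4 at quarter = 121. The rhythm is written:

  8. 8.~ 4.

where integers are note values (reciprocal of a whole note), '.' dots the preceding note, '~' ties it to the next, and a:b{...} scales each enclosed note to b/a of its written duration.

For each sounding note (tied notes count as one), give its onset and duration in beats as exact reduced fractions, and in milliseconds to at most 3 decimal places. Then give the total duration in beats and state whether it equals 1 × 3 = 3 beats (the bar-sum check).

1) 0.0ms=0b +371.901ms=3/4b
2) 371.901ms=3/4b +1115.702ms=9/4b
Σ=3b of 3 (121bpm 3/4) — PASS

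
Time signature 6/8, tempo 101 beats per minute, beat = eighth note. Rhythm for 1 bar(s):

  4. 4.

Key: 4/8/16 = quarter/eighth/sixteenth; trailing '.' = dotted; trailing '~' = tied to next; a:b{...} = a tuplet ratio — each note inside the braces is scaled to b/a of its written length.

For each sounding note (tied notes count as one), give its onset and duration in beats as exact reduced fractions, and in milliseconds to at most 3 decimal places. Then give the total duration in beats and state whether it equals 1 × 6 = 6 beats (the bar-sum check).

1) 0.0ms=0b +1782.178ms=3b
2) 1782.178ms=3b +1782.178ms=3b
Σ=6b of 6 (101bpm 6/8) — PASS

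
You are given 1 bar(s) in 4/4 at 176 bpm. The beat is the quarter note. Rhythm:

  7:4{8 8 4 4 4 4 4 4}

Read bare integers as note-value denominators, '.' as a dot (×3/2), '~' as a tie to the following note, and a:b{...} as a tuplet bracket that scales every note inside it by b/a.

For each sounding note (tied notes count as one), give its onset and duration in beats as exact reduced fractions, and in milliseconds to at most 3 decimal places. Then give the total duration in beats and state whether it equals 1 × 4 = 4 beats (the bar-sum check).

1) 0.0ms=0b +97.403ms=2/7b
2) 97.403ms=2/7b +97.403ms=2/7b
3) 194.805ms=4/7b +194.805ms=4/7b
4) 389.61ms=8/7b +194.805ms=4/7b
5) 584.416ms=12/7b +194.805ms=4/7b
6) 779.221ms=16/7b +194.805ms=4/7b
7) 974.026ms=20/7b +194.805ms=4/7b
8) 1168.831ms=24/7b +194.805ms=4/7b
Σ=4b of 4 (176bpm 4/4) — PASS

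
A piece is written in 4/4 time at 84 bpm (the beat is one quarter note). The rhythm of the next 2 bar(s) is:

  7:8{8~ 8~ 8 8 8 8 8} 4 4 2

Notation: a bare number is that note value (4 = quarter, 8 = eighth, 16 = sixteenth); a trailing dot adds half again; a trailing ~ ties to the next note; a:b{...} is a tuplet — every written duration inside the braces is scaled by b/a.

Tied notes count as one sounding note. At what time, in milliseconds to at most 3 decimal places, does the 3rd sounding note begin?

note 3 onset = 16/7b = 1632.653ms

1. 0.0ms @ 0 + 1224.49ms (12/7)
2. 1224.49ms @ 12/7 + 408.163ms (4/7)
3. 1632.653ms @ 16/7 + 408.163ms (4/7)
4. 2040.816ms @ 20/7 + 408.163ms (4/7)
5. 2448.98ms @ 24/7 + 408.163ms (4/7)
6. 2857.143ms @ 4 + 714.286ms (1)
7. 3571.429ms @ 5 + 714.286ms (1)
8. 4285.714ms @ 6 + 1428.571ms (2)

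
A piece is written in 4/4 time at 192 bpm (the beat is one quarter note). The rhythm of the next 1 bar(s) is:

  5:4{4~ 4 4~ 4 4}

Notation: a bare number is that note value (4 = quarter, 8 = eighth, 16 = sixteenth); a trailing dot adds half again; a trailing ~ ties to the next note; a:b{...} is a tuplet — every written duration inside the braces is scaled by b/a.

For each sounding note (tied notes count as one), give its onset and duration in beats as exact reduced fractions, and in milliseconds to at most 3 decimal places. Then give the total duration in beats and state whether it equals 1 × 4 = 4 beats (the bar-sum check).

1) 0.0ms=0b +500.0ms=8/5b
2) 500.0ms=8/5b +500.0ms=8/5b
3) 1000.0ms=16/5b +250.0ms=4/5b
Σ=4b of 4 (192bpm 4/4) — PASS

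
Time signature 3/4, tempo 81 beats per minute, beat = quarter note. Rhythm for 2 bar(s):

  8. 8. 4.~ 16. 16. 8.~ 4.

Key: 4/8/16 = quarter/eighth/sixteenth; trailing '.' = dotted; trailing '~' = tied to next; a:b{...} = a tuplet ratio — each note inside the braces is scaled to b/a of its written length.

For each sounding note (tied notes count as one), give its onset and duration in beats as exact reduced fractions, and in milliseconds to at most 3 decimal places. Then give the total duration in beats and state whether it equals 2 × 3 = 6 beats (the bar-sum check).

1) 0.0ms=0b +555.556ms=3/4b
2) 555.556ms=3/4b +555.556ms=3/4b
3) 1111.111ms=3/2b +1388.889ms=15/8b
4) 2500.0ms=27/8b +277.778ms=3/8b
5) 2777.778ms=15/4b +1666.667ms=9/4b
Σ=6b of 6 (81bpm 3/4) — PASS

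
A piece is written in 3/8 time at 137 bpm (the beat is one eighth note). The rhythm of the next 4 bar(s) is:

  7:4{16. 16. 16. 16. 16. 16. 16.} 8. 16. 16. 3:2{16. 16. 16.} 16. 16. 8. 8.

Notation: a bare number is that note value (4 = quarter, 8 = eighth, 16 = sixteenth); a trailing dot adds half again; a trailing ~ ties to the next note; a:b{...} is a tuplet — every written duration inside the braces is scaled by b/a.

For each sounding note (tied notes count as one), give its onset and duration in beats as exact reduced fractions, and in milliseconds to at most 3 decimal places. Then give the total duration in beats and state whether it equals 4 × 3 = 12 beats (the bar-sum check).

1) 0.0ms=0b +187.696ms=3/7b
2) 187.696ms=3/7b +187.696ms=3/7b
3) 375.391ms=6/7b +187.696ms=3/7b
4) 563.087ms=9/7b +187.696ms=3/7b
5) 750.782ms=12/7b +187.696ms=3/7b
6) 938.478ms=15/7b +187.696ms=3/7b
7) 1126.173ms=18/7b +187.696ms=3/7b
8) 1313.869ms=3b +656.934ms=3/2b
9) 1970.803ms=9/2b +328.467ms=3/4b
10) 2299.27ms=21/4b +328.467ms=3/4b
11) 2627.737ms=6b +218.978ms=1/2b
12) 2846.715ms=13/2b +218.978ms=1/2b
13) 3065.693ms=7b +218.978ms=1/2b
14) 3284.672ms=15/2b +328.467ms=3/4b
15) 3613.139ms=33/4b +328.467ms=3/4b
16) 3941.606ms=9b +656.934ms=3/2b
17) 4598.54ms=21/2b +656.934ms=3/2b
Σ=12b of 12 (137bpm 3/8) — PASS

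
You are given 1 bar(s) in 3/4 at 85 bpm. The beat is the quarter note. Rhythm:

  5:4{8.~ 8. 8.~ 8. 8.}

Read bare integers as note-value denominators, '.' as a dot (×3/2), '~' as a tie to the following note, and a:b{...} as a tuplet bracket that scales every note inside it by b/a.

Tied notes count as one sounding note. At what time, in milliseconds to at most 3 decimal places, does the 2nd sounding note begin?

1. 0.0ms @ 0 + 847.059ms (6/5)
2. 847.059ms @ 6/5 + 847.059ms (6/5)
3. 1694.118ms @ 12/5 + 423.529ms (3/5)

note 2 onset = 6/5b = 847.059ms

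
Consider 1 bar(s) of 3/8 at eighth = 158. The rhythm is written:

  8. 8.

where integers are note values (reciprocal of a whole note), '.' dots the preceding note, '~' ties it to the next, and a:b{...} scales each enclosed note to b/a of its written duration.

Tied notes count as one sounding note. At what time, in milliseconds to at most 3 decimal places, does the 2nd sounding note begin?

1. 0.0ms @ 0 + 569.62ms (3/2)
2. 569.62ms @ 3/2 + 569.62ms (3/2)

note 2 onset = 3/2b = 569.62ms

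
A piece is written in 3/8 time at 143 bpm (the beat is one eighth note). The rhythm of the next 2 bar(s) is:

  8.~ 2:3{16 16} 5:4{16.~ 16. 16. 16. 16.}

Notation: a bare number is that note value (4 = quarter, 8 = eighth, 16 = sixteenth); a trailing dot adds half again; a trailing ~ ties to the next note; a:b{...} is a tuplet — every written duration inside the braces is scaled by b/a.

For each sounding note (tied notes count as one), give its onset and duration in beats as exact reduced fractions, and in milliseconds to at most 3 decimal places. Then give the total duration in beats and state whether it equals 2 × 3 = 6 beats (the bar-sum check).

1) 0.0ms=0b +944.056ms=9/4b
2) 944.056ms=9/4b +314.685ms=3/4b
3) 1258.741ms=3b +503.497ms=6/5b
4) 1762.238ms=21/5b +251.748ms=3/5b
5) 2013.986ms=24/5b +251.748ms=3/5b
6) 2265.734ms=27/5b +251.748ms=3/5b
Σ=6b of 6 (143bpm 3/8) — PASS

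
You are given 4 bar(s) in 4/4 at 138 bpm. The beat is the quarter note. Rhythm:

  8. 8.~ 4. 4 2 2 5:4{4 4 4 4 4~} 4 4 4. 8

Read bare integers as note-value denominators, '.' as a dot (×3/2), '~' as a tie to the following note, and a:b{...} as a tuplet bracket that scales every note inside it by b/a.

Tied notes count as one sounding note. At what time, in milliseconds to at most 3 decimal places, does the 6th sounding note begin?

1. 0.0ms @ 0 + 326.087ms (3/4)
2. 326.087ms @ 3/4 + 978.261ms (9/4)
3. 1304.348ms @ 3 + 434.783ms (1)
4. 1739.13ms @ 4 + 869.565ms (2)
5. 2608.696ms @ 6 + 869.565ms (2)
6. 3478.261ms @ 8 + 347.826ms (4/5)
7. 3826.087ms @ 44/5 + 347.826ms (4/5)
8. 4173.913ms @ 48/5 + 347.826ms (4/5)
9. 4521.739ms @ 52/5 + 347.826ms (4/5)
10. 4869.565ms @ 56/5 + 782.609ms (9/5)
11. 5652.174ms @ 13 + 434.783ms (1)
12. 6086.957ms @ 14 + 652.174ms (3/2)
13. 6739.13ms @ 31/2 + 217.391ms (1/2)

note 6 onset = 8b = 3478.261ms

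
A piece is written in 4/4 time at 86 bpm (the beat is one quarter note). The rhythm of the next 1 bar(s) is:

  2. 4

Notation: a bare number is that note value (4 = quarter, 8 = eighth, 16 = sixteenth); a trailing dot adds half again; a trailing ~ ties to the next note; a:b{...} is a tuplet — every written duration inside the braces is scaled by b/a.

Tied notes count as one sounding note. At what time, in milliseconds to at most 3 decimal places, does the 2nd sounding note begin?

note 2 onset = 3b = 2093.023ms

1. 0.0ms @ 0 + 2093.023ms (3)
2. 2093.023ms @ 3 + 697.674ms (1)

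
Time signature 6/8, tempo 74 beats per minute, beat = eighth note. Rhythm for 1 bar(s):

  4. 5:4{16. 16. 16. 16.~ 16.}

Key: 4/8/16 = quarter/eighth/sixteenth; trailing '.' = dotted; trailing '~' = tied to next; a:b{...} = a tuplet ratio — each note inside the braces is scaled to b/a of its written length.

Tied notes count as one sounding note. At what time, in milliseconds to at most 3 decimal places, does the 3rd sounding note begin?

note 3 onset = 18/5b = 2918.919ms

1. 0.0ms @ 0 + 2432.432ms (3)
2. 2432.432ms @ 3 + 486.486ms (3/5)
3. 2918.919ms @ 18/5 + 486.486ms (3/5)
4. 3405.405ms @ 21/5 + 486.486ms (3/5)
5. 3891.892ms @ 24/5 + 972.973ms (6/5)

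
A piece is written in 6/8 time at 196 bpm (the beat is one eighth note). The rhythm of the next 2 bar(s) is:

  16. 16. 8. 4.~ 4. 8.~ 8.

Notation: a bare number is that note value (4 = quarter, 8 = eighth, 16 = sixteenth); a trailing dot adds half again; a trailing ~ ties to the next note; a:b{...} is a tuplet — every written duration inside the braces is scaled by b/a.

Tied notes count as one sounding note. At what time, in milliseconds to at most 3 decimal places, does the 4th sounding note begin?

note 4 onset = 3b = 918.367ms

1. 0.0ms @ 0 + 229.592ms (3/4)
2. 229.592ms @ 3/4 + 229.592ms (3/4)
3. 459.184ms @ 3/2 + 459.184ms (3/2)
4. 918.367ms @ 3 + 1836.735ms (6)
5. 2755.102ms @ 9 + 918.367ms (3)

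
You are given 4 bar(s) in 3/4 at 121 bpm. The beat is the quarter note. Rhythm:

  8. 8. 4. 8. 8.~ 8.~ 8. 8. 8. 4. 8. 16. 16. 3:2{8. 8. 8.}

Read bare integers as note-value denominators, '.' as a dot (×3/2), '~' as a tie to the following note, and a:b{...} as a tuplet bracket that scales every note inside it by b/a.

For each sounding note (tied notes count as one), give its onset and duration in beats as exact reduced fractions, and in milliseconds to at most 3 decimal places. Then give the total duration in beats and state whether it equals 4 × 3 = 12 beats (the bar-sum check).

1) 0.0ms=0b +371.901ms=3/4b
2) 371.901ms=3/4b +371.901ms=3/4b
3) 743.802ms=3/2b +743.802ms=3/2b
4) 1487.603ms=3b +371.901ms=3/4b
5) 1859.504ms=15/4b +1115.702ms=9/4b
6) 2975.207ms=6b +371.901ms=3/4b
7) 3347.107ms=27/4b +371.901ms=3/4b
8) 3719.008ms=15/2b +743.802ms=3/2b
9) 4462.81ms=9b +371.901ms=3/4b
10) 4834.711ms=39/4b +185.95ms=3/8b
11) 5020.661ms=81/8b +185.95ms=3/8b
12) 5206.612ms=21/2b +247.934ms=1/2b
13) 5454.545ms=11b +247.934ms=1/2b
14) 5702.479ms=23/2b +247.934ms=1/2b
Σ=12b of 12 (121bpm 3/4) — PASS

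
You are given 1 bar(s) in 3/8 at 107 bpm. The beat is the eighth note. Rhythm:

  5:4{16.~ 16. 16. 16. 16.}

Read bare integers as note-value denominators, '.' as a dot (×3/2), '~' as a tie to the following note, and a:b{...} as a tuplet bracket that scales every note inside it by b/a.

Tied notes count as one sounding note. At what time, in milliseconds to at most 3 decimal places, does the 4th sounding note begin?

1. 0.0ms @ 0 + 672.897ms (6/5)
2. 672.897ms @ 6/5 + 336.449ms (3/5)
3. 1009.346ms @ 9/5 + 336.449ms (3/5)
4. 1345.794ms @ 12/5 + 336.449ms (3/5)

note 4 onset = 12/5b = 1345.794ms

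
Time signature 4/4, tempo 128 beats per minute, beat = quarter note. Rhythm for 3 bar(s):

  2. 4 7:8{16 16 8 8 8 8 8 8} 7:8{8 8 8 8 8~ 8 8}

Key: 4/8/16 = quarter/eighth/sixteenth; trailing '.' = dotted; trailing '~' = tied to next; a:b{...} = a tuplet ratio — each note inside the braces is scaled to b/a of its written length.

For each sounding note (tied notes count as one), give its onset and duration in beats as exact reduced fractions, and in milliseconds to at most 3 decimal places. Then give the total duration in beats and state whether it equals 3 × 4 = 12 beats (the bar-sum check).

1) 0.0ms=0b +1406.25ms=3b
2) 1406.25ms=3b +468.75ms=1b
3) 1875.0ms=4b +133.929ms=2/7b
4) 2008.929ms=30/7b +133.929ms=2/7b
5) 2142.857ms=32/7b +267.857ms=4/7b
6) 2410.714ms=36/7b +267.857ms=4/7b
7) 2678.571ms=40/7b +267.857ms=4/7b
8) 2946.429ms=44/7b +267.857ms=4/7b
9) 3214.286ms=48/7b +267.857ms=4/7b
10) 3482.143ms=52/7b +267.857ms=4/7b
11) 3750.0ms=8b +267.857ms=4/7b
12) 4017.857ms=60/7b +267.857ms=4/7b
13) 4285.714ms=64/7b +267.857ms=4/7b
14) 4553.571ms=68/7b +267.857ms=4/7b
15) 4821.429ms=72/7b +535.714ms=8/7b
16) 5357.143ms=80/7b +267.857ms=4/7b
Σ=12b of 12 (128bpm 4/4) — PASS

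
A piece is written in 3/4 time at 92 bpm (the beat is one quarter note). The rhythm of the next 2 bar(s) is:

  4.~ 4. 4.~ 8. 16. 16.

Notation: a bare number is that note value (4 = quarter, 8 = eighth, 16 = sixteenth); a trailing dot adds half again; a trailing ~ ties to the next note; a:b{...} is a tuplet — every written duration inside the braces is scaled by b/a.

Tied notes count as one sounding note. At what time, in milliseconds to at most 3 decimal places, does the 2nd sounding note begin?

1. 0.0ms @ 0 + 1956.522ms (3)
2. 1956.522ms @ 3 + 1467.391ms (9/4)
3. 3423.913ms @ 21/4 + 244.565ms (3/8)
4. 3668.478ms @ 45/8 + 244.565ms (3/8)

note 2 onset = 3b = 1956.522ms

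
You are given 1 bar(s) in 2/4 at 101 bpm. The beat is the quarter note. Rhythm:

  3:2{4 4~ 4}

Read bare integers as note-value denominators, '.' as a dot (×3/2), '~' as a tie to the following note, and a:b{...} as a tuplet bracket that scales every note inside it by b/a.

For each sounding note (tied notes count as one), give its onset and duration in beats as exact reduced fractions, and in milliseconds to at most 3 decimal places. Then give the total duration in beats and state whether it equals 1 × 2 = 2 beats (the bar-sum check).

1) 0.0ms=0b +396.04ms=2/3b
2) 396.04ms=2/3b +792.079ms=4/3b
Σ=2b of 2 (101bpm 2/4) — PASS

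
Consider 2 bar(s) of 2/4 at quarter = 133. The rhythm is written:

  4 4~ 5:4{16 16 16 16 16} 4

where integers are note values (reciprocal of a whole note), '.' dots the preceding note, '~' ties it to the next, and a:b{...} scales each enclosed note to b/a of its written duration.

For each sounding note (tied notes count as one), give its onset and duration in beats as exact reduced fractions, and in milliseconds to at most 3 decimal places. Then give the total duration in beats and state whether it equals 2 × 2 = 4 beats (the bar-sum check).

1) 0.0ms=0b +451.128ms=1b
2) 451.128ms=1b +541.353ms=6/5b
3) 992.481ms=11/5b +90.226ms=1/5b
4) 1082.707ms=12/5b +90.226ms=1/5b
5) 1172.932ms=13/5b +90.226ms=1/5b
6) 1263.158ms=14/5b +90.226ms=1/5b
7) 1353.383ms=3b +451.128ms=1b
Σ=4b of 4 (133bpm 2/4) — PASS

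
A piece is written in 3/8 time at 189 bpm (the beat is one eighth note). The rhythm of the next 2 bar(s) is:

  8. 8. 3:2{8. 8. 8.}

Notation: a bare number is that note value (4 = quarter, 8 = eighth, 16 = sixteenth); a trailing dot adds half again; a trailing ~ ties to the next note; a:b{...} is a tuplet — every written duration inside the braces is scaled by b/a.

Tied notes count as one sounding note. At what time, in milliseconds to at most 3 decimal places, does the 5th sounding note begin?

note 5 onset = 5b = 1587.302ms

1. 0.0ms @ 0 + 476.19ms (3/2)
2. 476.19ms @ 3/2 + 476.19ms (3/2)
3. 952.381ms @ 3 + 317.46ms (1)
4. 1269.841ms @ 4 + 317.46ms (1)
5. 1587.302ms @ 5 + 317.46ms (1)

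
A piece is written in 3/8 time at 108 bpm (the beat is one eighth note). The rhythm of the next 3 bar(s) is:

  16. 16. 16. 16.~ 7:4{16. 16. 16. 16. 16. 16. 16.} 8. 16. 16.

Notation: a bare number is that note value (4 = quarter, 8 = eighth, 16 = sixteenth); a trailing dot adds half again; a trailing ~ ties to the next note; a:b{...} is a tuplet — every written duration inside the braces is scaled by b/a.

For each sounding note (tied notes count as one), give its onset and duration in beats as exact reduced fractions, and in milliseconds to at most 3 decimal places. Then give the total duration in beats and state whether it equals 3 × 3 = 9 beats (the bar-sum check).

1) 0.0ms=0b +416.667ms=3/4b
2) 416.667ms=3/4b +416.667ms=3/4b
3) 833.333ms=3/2b +416.667ms=3/4b
4) 1250.0ms=9/4b +654.762ms=33/28b
5) 1904.762ms=24/7b +238.095ms=3/7b
6) 2142.857ms=27/7b +238.095ms=3/7b
7) 2380.952ms=30/7b +238.095ms=3/7b
8) 2619.048ms=33/7b +238.095ms=3/7b
9) 2857.143ms=36/7b +238.095ms=3/7b
10) 3095.238ms=39/7b +238.095ms=3/7b
11) 3333.333ms=6b +833.333ms=3/2b
12) 4166.667ms=15/2b +416.667ms=3/4b
13) 4583.333ms=33/4b +416.667ms=3/4b
Σ=9b of 9 (108bpm 3/8) — PASS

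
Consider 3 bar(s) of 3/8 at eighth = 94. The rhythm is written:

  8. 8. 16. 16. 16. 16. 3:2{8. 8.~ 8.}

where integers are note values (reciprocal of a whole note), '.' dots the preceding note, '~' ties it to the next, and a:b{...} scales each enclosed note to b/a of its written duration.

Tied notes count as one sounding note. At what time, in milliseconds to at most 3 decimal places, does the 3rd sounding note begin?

note 3 onset = 3b = 1914.894ms

1. 0.0ms @ 0 + 957.447ms (3/2)
2. 957.447ms @ 3/2 + 957.447ms (3/2)
3. 1914.894ms @ 3 + 478.723ms (3/4)
4. 2393.617ms @ 15/4 + 478.723ms (3/4)
5. 2872.34ms @ 9/2 + 478.723ms (3/4)
6. 3351.064ms @ 21/4 + 478.723ms (3/4)
7. 3829.787ms @ 6 + 638.298ms (1)
8. 4468.085ms @ 7 + 1276.596ms (2)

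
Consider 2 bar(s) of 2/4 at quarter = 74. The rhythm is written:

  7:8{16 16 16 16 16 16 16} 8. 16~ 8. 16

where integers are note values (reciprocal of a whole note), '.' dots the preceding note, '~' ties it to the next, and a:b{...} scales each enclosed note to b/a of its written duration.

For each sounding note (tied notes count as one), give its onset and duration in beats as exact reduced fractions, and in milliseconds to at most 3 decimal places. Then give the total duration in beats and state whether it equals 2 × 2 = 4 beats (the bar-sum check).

1) 0.0ms=0b +231.66ms=2/7b
2) 231.66ms=2/7b +231.66ms=2/7b
3) 463.32ms=4/7b +231.66ms=2/7b
4) 694.981ms=6/7b +231.66ms=2/7b
5) 926.641ms=8/7b +231.66ms=2/7b
6) 1158.301ms=10/7b +231.66ms=2/7b
7) 1389.961ms=12/7b +231.66ms=2/7b
8) 1621.622ms=2b +608.108ms=3/4b
9) 2229.73ms=11/4b +810.811ms=1b
10) 3040.541ms=15/4b +202.703ms=1/4b
Σ=4b of 4 (74bpm 2/4) — PASS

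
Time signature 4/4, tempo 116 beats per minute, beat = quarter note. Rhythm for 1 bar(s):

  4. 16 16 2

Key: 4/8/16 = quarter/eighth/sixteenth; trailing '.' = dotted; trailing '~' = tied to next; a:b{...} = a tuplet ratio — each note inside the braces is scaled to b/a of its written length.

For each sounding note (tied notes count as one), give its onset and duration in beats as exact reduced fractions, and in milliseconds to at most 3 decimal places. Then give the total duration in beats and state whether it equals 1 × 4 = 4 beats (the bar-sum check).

1) 0.0ms=0b +775.862ms=3/2b
2) 775.862ms=3/2b +129.31ms=1/4b
3) 905.172ms=7/4b +129.31ms=1/4b
4) 1034.483ms=2b +1034.483ms=2b
Σ=4b of 4 (116bpm 4/4) — PASS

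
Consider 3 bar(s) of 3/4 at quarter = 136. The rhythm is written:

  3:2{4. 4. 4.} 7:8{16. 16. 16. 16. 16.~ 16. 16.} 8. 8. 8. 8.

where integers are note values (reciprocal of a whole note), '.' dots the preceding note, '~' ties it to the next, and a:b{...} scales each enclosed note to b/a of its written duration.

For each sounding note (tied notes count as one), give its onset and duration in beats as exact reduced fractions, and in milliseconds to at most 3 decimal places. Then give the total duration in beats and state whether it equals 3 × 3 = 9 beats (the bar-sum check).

1) 0.0ms=0b +441.176ms=1b
2) 441.176ms=1b +441.176ms=1b
3) 882.353ms=2b +441.176ms=1b
4) 1323.529ms=3b +189.076ms=3/7b
5) 1512.605ms=24/7b +189.076ms=3/7b
6) 1701.681ms=27/7b +189.076ms=3/7b
7) 1890.756ms=30/7b +189.076ms=3/7b
8) 2079.832ms=33/7b +378.151ms=6/7b
9) 2457.983ms=39/7b +189.076ms=3/7b
10) 2647.059ms=6b +330.882ms=3/4b
11) 2977.941ms=27/4b +330.882ms=3/4b
12) 3308.824ms=15/2b +330.882ms=3/4b
13) 3639.706ms=33/4b +330.882ms=3/4b
Σ=9b of 9 (136bpm 3/4) — PASS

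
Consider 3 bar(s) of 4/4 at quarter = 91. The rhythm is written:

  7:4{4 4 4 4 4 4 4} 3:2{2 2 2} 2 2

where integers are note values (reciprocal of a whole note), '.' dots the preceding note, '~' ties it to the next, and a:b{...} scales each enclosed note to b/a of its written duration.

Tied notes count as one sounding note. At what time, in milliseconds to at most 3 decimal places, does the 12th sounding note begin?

1. 0.0ms @ 0 + 376.766ms (4/7)
2. 376.766ms @ 4/7 + 376.766ms (4/7)
3. 753.532ms @ 8/7 + 376.766ms (4/7)
4. 1130.298ms @ 12/7 + 376.766ms (4/7)
5. 1507.064ms @ 16/7 + 376.766ms (4/7)
6. 1883.83ms @ 20/7 + 376.766ms (4/7)
7. 2260.597ms @ 24/7 + 376.766ms (4/7)
8. 2637.363ms @ 4 + 879.121ms (4/3)
9. 3516.484ms @ 16/3 + 879.121ms (4/3)
10. 4395.604ms @ 20/3 + 879.121ms (4/3)
11. 5274.725ms @ 8 + 1318.681ms (2)
12. 6593.407ms @ 10 + 1318.681ms (2)

note 12 onset = 10b = 6593.407ms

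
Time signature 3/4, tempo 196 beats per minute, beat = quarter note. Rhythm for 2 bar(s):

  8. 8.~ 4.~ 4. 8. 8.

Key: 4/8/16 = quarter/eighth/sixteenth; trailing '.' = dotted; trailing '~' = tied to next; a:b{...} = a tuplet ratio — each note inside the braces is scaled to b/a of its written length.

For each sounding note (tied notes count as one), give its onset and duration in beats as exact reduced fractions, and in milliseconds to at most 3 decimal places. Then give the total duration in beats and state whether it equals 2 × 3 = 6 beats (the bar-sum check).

1) 0.0ms=0b +229.592ms=3/4b
2) 229.592ms=3/4b +1147.959ms=15/4b
3) 1377.551ms=9/2b +229.592ms=3/4b
4) 1607.143ms=21/4b +229.592ms=3/4b
Σ=6b of 6 (196bpm 3/4) — PASS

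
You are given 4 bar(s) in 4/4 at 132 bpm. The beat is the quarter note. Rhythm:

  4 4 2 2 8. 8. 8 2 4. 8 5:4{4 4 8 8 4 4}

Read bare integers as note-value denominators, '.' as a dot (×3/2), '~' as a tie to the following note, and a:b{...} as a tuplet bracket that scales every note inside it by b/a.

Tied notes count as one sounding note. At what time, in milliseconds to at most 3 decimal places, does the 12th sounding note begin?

note 12 onset = 64/5b = 5818.182ms

1. 0.0ms @ 0 + 454.545ms (1)
2. 454.545ms @ 1 + 454.545ms (1)
3. 909.091ms @ 2 + 909.091ms (2)
4. 1818.182ms @ 4 + 909.091ms (2)
5. 2727.273ms @ 6 + 340.909ms (3/4)
6. 3068.182ms @ 27/4 + 340.909ms (3/4)
7. 3409.091ms @ 15/2 + 227.273ms (1/2)
8. 3636.364ms @ 8 + 909.091ms (2)
9. 4545.455ms @ 10 + 681.818ms (3/2)
10. 5227.273ms @ 23/2 + 227.273ms (1/2)
11. 5454.545ms @ 12 + 363.636ms (4/5)
12. 5818.182ms @ 64/5 + 363.636ms (4/5)
13. 6181.818ms @ 68/5 + 181.818ms (2/5)
14. 6363.636ms @ 14 + 181.818ms (2/5)
15. 6545.455ms @ 72/5 + 363.636ms (4/5)
16. 6909.091ms @ 76/5 + 363.636ms (4/5)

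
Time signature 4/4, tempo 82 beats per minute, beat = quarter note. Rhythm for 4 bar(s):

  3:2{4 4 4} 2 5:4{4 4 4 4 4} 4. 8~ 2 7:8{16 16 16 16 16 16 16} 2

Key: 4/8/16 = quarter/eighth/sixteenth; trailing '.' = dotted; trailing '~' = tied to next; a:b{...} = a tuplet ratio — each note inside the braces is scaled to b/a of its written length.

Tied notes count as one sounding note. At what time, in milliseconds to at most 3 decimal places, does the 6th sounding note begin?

1. 0.0ms @ 0 + 487.805ms (2/3)
2. 487.805ms @ 2/3 + 487.805ms (2/3)
3. 975.61ms @ 4/3 + 487.805ms (2/3)
4. 1463.415ms @ 2 + 1463.415ms (2)
5. 2926.829ms @ 4 + 585.366ms (4/5)
6. 3512.195ms @ 24/5 + 585.366ms (4/5)
7. 4097.561ms @ 28/5 + 585.366ms (4/5)
8. 4682.927ms @ 32/5 + 585.366ms (4/5)
9. 5268.293ms @ 36/5 + 585.366ms (4/5)
10. 5853.659ms @ 8 + 1097.561ms (3/2)
11. 6951.22ms @ 19/2 + 1829.268ms (5/2)
12. 8780.488ms @ 12 + 209.059ms (2/7)
13. 8989.547ms @ 86/7 + 209.059ms (2/7)
14. 9198.606ms @ 88/7 + 209.059ms (2/7)
15. 9407.666ms @ 90/7 + 209.059ms (2/7)
16. 9616.725ms @ 92/7 + 209.059ms (2/7)
17. 9825.784ms @ 94/7 + 209.059ms (2/7)
18. 10034.843ms @ 96/7 + 209.059ms (2/7)
19. 10243.902ms @ 14 + 1463.415ms (2)

note 6 onset = 24/5b = 3512.195ms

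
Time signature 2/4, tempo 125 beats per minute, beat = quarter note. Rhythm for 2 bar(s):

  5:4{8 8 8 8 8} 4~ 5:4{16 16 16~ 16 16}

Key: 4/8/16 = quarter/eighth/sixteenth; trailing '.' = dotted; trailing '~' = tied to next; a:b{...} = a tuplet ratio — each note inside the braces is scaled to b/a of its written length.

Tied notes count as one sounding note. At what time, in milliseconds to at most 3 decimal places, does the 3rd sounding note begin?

1. 0.0ms @ 0 + 192.0ms (2/5)
2. 192.0ms @ 2/5 + 192.0ms (2/5)
3. 384.0ms @ 4/5 + 192.0ms (2/5)
4. 576.0ms @ 6/5 + 192.0ms (2/5)
5. 768.0ms @ 8/5 + 192.0ms (2/5)
6. 960.0ms @ 2 + 576.0ms (6/5)
7. 1536.0ms @ 16/5 + 96.0ms (1/5)
8. 1632.0ms @ 17/5 + 192.0ms (2/5)
9. 1824.0ms @ 19/5 + 96.0ms (1/5)

note 3 onset = 4/5b = 384.0ms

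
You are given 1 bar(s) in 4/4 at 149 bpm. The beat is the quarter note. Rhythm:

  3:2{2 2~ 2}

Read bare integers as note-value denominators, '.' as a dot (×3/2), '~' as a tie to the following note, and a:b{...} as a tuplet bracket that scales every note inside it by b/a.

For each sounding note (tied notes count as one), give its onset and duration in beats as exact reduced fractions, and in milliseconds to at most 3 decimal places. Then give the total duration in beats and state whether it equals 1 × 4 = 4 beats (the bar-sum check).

1) 0.0ms=0b +536.913ms=4/3b
2) 536.913ms=4/3b +1073.826ms=8/3b
Σ=4b of 4 (149bpm 4/4) — PASS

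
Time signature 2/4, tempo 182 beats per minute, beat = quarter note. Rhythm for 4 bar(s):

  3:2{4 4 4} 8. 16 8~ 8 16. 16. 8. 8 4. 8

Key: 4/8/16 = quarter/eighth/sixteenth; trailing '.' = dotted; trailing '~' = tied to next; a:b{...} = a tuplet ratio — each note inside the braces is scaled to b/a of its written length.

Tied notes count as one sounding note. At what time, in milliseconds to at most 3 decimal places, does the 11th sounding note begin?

note 11 onset = 6b = 1978.022ms

1. 0.0ms @ 0 + 219.78ms (2/3)
2. 219.78ms @ 2/3 + 219.78ms (2/3)
3. 439.56ms @ 4/3 + 219.78ms (2/3)
4. 659.341ms @ 2 + 247.253ms (3/4)
5. 906.593ms @ 11/4 + 82.418ms (1/4)
6. 989.011ms @ 3 + 329.67ms (1)
7. 1318.681ms @ 4 + 123.626ms (3/8)
8. 1442.308ms @ 35/8 + 123.626ms (3/8)
9. 1565.934ms @ 19/4 + 247.253ms (3/4)
10. 1813.187ms @ 11/2 + 164.835ms (1/2)
11. 1978.022ms @ 6 + 494.505ms (3/2)
12. 2472.527ms @ 15/2 + 164.835ms (1/2)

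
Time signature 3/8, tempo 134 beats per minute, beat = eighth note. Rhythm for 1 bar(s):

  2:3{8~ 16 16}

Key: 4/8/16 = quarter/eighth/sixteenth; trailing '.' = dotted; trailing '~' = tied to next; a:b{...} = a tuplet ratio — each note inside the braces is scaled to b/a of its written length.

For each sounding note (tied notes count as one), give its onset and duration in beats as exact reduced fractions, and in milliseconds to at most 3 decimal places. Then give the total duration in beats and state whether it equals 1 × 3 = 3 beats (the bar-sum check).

1) 0.0ms=0b +1007.463ms=9/4b
2) 1007.463ms=9/4b +335.821ms=3/4b
Σ=3b of 3 (134bpm 3/8) — PASS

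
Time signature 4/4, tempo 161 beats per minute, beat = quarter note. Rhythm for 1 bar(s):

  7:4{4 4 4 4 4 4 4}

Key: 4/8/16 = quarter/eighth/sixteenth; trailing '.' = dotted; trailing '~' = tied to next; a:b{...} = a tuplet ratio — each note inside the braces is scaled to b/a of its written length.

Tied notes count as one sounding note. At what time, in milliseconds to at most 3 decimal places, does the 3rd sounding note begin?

1. 0.0ms @ 0 + 212.955ms (4/7)
2. 212.955ms @ 4/7 + 212.955ms (4/7)
3. 425.909ms @ 8/7 + 212.955ms (4/7)
4. 638.864ms @ 12/7 + 212.955ms (4/7)
5. 851.819ms @ 16/7 + 212.955ms (4/7)
6. 1064.774ms @ 20/7 + 212.955ms (4/7)
7. 1277.728ms @ 24/7 + 212.955ms (4/7)

note 3 onset = 8/7b = 425.909ms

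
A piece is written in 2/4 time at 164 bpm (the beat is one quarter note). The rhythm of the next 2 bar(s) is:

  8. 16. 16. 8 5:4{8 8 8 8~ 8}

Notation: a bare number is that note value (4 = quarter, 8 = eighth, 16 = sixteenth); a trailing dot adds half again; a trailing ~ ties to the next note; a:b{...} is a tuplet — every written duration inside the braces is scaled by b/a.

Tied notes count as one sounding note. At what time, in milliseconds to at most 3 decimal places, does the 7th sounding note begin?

note 7 onset = 14/5b = 1024.39ms

1. 0.0ms @ 0 + 274.39ms (3/4)
2. 274.39ms @ 3/4 + 137.195ms (3/8)
3. 411.585ms @ 9/8 + 137.195ms (3/8)
4. 548.78ms @ 3/2 + 182.927ms (1/2)
5. 731.707ms @ 2 + 146.341ms (2/5)
6. 878.049ms @ 12/5 + 146.341ms (2/5)
7. 1024.39ms @ 14/5 + 146.341ms (2/5)
8. 1170.732ms @ 16/5 + 292.683ms (4/5)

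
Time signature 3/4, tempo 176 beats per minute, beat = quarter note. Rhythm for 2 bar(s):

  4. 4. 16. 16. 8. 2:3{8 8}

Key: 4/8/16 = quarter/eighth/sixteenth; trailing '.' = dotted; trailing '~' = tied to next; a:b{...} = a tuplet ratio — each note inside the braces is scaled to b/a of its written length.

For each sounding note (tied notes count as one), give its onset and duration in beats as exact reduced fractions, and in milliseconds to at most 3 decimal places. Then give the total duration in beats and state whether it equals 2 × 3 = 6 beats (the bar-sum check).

1) 0.0ms=0b +511.364ms=3/2b
2) 511.364ms=3/2b +511.364ms=3/2b
3) 1022.727ms=3b +127.841ms=3/8b
4) 1150.568ms=27/8b +127.841ms=3/8b
5) 1278.409ms=15/4b +255.682ms=3/4b
6) 1534.091ms=9/2b +255.682ms=3/4b
7) 1789.773ms=21/4b +255.682ms=3/4b
Σ=6b of 6 (176bpm 3/4) — PASS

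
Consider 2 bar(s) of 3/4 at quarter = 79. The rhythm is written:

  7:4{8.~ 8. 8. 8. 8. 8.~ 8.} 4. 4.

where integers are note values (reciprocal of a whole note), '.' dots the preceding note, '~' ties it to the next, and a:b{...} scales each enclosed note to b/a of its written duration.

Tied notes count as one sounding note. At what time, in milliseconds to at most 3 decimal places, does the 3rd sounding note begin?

note 3 onset = 9/7b = 976.492ms

1. 0.0ms @ 0 + 650.995ms (6/7)
2. 650.995ms @ 6/7 + 325.497ms (3/7)
3. 976.492ms @ 9/7 + 325.497ms (3/7)
4. 1301.989ms @ 12/7 + 325.497ms (3/7)
5. 1627.486ms @ 15/7 + 650.995ms (6/7)
6. 2278.481ms @ 3 + 1139.241ms (3/2)
7. 3417.722ms @ 9/2 + 1139.241ms (3/2)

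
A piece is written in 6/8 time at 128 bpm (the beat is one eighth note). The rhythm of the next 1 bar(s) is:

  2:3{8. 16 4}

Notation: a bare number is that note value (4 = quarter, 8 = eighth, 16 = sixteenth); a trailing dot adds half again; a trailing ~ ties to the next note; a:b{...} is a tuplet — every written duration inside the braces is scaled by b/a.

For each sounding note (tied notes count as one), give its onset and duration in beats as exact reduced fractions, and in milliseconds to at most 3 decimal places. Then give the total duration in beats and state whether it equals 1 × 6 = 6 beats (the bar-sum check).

1) 0.0ms=0b +1054.688ms=9/4b
2) 1054.688ms=9/4b +351.562ms=3/4b
3) 1406.25ms=3b +1406.25ms=3b
Σ=6b of 6 (128bpm 6/8) — PASS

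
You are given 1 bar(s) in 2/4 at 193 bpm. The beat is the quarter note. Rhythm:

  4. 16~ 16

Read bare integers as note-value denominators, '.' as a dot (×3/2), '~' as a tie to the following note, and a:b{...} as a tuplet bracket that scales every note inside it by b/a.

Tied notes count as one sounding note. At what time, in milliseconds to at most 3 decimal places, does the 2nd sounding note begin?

1. 0.0ms @ 0 + 466.321ms (3/2)
2. 466.321ms @ 3/2 + 155.44ms (1/2)

note 2 onset = 3/2b = 466.321ms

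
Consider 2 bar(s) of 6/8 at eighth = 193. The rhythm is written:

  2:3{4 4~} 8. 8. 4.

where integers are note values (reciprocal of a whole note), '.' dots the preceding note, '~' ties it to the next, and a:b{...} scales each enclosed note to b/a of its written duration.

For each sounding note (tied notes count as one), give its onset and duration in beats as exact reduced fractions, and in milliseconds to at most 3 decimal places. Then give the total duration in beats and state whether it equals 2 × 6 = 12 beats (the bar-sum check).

1) 0.0ms=0b +932.642ms=3b
2) 932.642ms=3b +1398.964ms=9/2b
3) 2331.606ms=15/2b +466.321ms=3/2b
4) 2797.927ms=9b +932.642ms=3b
Σ=12b of 12 (193bpm 6/8) — PASS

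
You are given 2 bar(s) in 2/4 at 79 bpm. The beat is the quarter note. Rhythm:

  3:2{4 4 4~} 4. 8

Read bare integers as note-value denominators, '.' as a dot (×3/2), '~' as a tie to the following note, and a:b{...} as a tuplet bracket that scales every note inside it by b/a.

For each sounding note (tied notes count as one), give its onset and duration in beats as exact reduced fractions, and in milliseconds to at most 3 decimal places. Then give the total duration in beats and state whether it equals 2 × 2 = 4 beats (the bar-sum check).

1) 0.0ms=0b +506.329ms=2/3b
2) 506.329ms=2/3b +506.329ms=2/3b
3) 1012.658ms=4/3b +1645.57ms=13/6b
4) 2658.228ms=7/2b +379.747ms=1/2b
Σ=4b of 4 (79bpm 2/4) — PASS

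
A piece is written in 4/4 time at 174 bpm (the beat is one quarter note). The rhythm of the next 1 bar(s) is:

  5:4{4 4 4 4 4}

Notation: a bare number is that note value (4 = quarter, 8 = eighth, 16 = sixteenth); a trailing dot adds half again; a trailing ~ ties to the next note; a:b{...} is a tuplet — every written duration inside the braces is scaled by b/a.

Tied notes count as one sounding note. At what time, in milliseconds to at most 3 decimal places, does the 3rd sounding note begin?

1. 0.0ms @ 0 + 275.862ms (4/5)
2. 275.862ms @ 4/5 + 275.862ms (4/5)
3. 551.724ms @ 8/5 + 275.862ms (4/5)
4. 827.586ms @ 12/5 + 275.862ms (4/5)
5. 1103.448ms @ 16/5 + 275.862ms (4/5)

note 3 onset = 8/5b = 551.724ms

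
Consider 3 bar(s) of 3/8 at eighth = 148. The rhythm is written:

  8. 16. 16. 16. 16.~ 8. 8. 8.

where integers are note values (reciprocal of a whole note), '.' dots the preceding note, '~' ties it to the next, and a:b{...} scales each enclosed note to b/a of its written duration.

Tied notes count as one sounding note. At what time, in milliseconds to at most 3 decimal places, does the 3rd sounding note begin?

note 3 onset = 9/4b = 912.162ms

1. 0.0ms @ 0 + 608.108ms (3/2)
2. 608.108ms @ 3/2 + 304.054ms (3/4)
3. 912.162ms @ 9/4 + 304.054ms (3/4)
4. 1216.216ms @ 3 + 304.054ms (3/4)
5. 1520.27ms @ 15/4 + 912.162ms (9/4)
6. 2432.432ms @ 6 + 608.108ms (3/2)
7. 3040.541ms @ 15/2 + 608.108ms (3/2)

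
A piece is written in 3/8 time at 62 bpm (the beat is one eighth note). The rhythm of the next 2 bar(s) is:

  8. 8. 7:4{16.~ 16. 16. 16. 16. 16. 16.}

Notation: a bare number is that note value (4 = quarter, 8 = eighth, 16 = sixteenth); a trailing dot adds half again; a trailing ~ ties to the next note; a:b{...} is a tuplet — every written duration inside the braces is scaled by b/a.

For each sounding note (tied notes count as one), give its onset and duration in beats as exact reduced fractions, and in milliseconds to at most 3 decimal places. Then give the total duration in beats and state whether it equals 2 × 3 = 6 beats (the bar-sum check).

1) 0.0ms=0b +1451.613ms=3/2b
2) 1451.613ms=3/2b +1451.613ms=3/2b
3) 2903.226ms=3b +829.493ms=6/7b
4) 3732.719ms=27/7b +414.747ms=3/7b
5) 4147.465ms=30/7b +414.747ms=3/7b
6) 4562.212ms=33/7b +414.747ms=3/7b
7) 4976.959ms=36/7b +414.747ms=3/7b
8) 5391.705ms=39/7b +414.747ms=3/7b
Σ=6b of 6 (62bpm 3/8) — PASS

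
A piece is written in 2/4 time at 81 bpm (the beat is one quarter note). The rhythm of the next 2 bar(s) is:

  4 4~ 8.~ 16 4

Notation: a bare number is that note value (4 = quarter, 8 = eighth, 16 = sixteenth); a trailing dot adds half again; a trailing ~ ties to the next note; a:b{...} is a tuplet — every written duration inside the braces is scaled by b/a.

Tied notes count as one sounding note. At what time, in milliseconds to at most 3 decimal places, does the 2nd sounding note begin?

note 2 onset = 1b = 740.741ms

1. 0.0ms @ 0 + 740.741ms (1)
2. 740.741ms @ 1 + 1481.481ms (2)
3. 2222.222ms @ 3 + 740.741ms (1)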